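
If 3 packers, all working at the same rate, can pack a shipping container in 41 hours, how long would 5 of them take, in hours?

123/5 hours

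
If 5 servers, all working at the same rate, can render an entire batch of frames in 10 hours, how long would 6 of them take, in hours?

Total work is 5·10 = 50 server-hours.
With 6 servers: 50/6 = 25/3 hours.

25/3 hours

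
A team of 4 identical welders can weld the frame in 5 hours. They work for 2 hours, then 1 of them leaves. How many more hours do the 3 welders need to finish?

4 hours

One welder does 1/20 of the job per hour.
After 2 hours with 4 welders, 2/5 is done (3/5 left).
With 3 welders the rate is 3/20, so the rest takes 3/5 ÷ 3/20 = 4 hours.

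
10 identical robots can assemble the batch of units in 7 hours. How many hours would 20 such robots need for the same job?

7/2 hours

Total work is 10·7 = 70 robot-hours.
With 20 robots: 70/20 = 7/2 hours.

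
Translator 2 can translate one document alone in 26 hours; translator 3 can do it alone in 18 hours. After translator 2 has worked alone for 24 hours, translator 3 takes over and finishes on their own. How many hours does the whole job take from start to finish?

330/13 hours

In 24 hours translator 2 does 24/26 = 12/13 of the job, leaving 1/13.
Translator 3 works at 1/18 per hour, so finishing takes 1/13 ÷ 1/18 = 18/13 hours.
Total time = 24 + 18/13 = 330/13 hours.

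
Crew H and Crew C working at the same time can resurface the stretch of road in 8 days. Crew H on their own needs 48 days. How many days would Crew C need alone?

Combined rate is 1/8 per day.
Known contribution: 1/48 per day.
So Crew C's rate is 1/8 − 1/48 = 5/48, meaning 48/5 days alone.

48/5 days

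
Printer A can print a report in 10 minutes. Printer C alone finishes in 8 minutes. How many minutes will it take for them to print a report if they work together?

Combined rate: 1/10 + 1/8 = (4 + 5)/40 = 9/40 per minute.
Time = 1 ÷ (9/40) = 40/9 minutes.

40/9 minutes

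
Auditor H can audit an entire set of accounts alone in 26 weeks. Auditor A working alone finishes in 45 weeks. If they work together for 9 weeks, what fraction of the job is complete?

Combined rate: 1/26 + 1/45 = (45 + 26)/1170 = 71/1170 per week.
In 9 weeks they complete 9·71/1170 = 71/130 of the job.

71/130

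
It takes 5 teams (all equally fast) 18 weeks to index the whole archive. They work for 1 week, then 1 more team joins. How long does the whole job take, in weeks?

One team does 1/90 of the job per week.
After 1 week with 5 teams, 1/18 is done (17/18 left).
With 6 teams the rate is 6/90 = 1/15, so the rest takes 17/18 ÷ 1/15 = 85/6 weeks.
Total = 1 + 85/6 = 91/6 weeks.

91/6 weeks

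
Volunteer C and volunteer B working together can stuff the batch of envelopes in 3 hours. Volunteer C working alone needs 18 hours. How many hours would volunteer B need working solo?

18/5 hours

Combined rate is 1/3 per hour.
Known contribution: 1/18 per hour.
So volunteer B's rate is 1/3 − 1/18 = 5/18, meaning 18/5 hours alone.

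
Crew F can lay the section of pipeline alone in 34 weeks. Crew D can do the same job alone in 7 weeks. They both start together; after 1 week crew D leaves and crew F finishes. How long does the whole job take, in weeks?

In the first 1 week the combined rate is 41/238, so 41/238 of the job is done, leaving 197/238.
After crew D leaves the rate is 1/34 per week; the remaining 197/238 takes 197/7 weeks.
Total = 1 + 197/7 = 204/7 weeks.

204/7 weeks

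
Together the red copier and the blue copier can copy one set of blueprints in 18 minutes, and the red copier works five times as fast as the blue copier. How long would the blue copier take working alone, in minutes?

Let the blue copier's rate be r; then the red copier's rate is 5r, so together (5 + 1)r = 6r = 1/18.
Thus r = 1/108 per minute.
The blue copier alone: 108 minutes; the red copier alone: 108/5 minutes.

108 minutes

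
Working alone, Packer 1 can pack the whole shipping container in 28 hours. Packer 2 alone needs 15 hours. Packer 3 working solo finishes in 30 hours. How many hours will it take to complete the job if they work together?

140/19 hours

Combined rate: 1/28 + 1/15 + 1/30 = (15 + 28 + 14)/420 = 57/420 = 19/140 per hour.
Time = 1 ÷ (19/140) = 140/19 hours.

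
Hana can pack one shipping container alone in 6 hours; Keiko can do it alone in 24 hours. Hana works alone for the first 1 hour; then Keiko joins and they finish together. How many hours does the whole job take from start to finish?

5 hours

In 1 hour Hana does 1/6 of the job, leaving 5/6.
Hana and Keiko together work at 5/24 per hour, so finishing takes 5/6 ÷ 5/24 = 4 hours.
Total time = 1 + 4 = 5 hours.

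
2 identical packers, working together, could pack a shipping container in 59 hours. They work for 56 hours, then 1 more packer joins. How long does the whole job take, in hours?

One packer does 1/118 of the job per hour.
After 56 hours with 2 packers, 56/59 is done (3/59 left).
With 3 packers the rate is 3/118, so the rest takes 3/59 ÷ 3/118 = 2 hours.
Total = 56 + 2 = 58 hours.

58 hours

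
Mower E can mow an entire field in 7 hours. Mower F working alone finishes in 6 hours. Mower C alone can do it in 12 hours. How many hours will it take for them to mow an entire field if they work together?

28/11 hours

Combined rate: 1/7 + 1/6 + 1/12 = (12 + 14 + 7)/84 = 33/84 = 11/28 per hour.
Time = 1 ÷ (11/28) = 28/11 hours.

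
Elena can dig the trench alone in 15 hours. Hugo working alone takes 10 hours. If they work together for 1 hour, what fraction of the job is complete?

Combined rate: 1/15 + 1/10 = (2 + 3)/30 = 5/30 = 1/6 per hour.
In 1 hour they complete 1·1/6 = 1/6 of the job.

1/6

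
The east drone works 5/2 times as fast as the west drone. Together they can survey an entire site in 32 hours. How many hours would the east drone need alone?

Let the west drone's rate be r; then the east drone's rate is (5/2)r, so together (5/2 + 1)r = (7/2)r = 1/32.
Thus r = 1/112 per hour.
The west drone alone: 112 hours; the east drone alone: 224/5 hours.

224/5 hours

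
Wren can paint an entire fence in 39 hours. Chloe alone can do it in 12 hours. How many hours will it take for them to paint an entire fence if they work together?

With two workers the combined time is the product over the sum: 39·12/(39+12) = 468/51 = 156/17 hours.

156/17 hours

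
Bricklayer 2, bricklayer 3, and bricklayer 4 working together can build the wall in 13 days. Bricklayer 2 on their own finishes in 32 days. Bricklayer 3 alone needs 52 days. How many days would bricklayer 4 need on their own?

Combined rate is 1/13 per day.
Known contribution: 1/32 + 1/52 = (13 + 8)/416 = 21/416 per day.
So bricklayer 4's rate is 1/13 − 21/416 = 11/416, meaning 416/11 days alone.

416/11 days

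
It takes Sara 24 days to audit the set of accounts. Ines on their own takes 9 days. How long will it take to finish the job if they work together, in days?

72/11 days

With two workers the combined time is the product over the sum: 24·9/(24+9) = 216/33 = 72/11 days.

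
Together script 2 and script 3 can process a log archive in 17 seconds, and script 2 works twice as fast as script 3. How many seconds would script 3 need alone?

51 seconds

Let script 3's rate be r; then script 2's rate is 2r, so together (2 + 1)r = 3r = 1/17.
Thus r = 1/51 per second.
Script 3 alone: 51 seconds; script 2 alone: 51/2 seconds.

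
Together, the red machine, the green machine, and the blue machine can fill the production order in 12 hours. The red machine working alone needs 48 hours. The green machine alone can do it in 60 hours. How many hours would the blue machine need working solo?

240/11 hours

Combined rate is 1/12 per hour.
Known contribution: 1/48 + 1/60 = (5 + 4)/240 = 9/240 = 3/80 per hour.
So the blue machine's rate is 1/12 − 3/80 = 11/240, meaning 240/11 hours alone.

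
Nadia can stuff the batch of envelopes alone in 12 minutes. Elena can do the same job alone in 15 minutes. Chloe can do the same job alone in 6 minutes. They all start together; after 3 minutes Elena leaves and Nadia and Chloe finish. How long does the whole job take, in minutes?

16/5 minutes

In the first 3 minutes the combined rate is 19/60, so 19/20 of the job is done, leaving 1/20.
After Elena leaves the rate is 1/4 per minute; the remaining 1/20 takes 1/5 minutes.
Total = 3 + 1/5 = 16/5 minutes.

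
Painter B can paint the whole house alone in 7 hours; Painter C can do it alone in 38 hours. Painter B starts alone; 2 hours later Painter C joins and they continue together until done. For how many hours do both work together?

38/9 hours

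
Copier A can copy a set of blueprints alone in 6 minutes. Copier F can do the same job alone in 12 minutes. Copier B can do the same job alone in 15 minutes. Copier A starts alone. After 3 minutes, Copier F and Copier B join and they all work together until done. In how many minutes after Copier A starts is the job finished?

87/19 minutes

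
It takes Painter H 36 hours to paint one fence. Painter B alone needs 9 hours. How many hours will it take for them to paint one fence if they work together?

36/5 hours

With two workers the combined time is the product over the sum: 36·9/(36+9) = 324/45 = 36/5 hours.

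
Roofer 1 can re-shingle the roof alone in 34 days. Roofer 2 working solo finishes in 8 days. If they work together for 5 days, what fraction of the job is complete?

105/136

Combined rate: 1/34 + 1/8 = (4 + 17)/136 = 21/136 per day.
In 5 days they complete 5·21/136 = 105/136 of the job.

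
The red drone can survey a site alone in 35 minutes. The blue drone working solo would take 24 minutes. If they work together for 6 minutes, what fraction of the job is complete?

59/140

Combined rate: 1/35 + 1/24 = (24 + 35)/840 = 59/840 per minute.
In 6 minutes they complete 6·59/840 = 59/140 of the job.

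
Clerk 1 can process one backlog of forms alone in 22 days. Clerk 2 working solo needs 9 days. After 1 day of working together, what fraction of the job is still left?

167/198

Combined rate: 1/22 + 1/9 = (9 + 22)/198 = 31/198 per day.
In 1 day they complete 1·31/198 = 31/198 of the job.
So 167/198 remains.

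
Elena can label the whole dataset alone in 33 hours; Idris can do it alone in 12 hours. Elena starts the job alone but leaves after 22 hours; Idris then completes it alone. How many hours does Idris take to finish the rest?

4 hours

In 22 hours Elena does 22/33 = 2/3 of the job, leaving 1/3.
Idris works at 1/12 per hour, so finishing takes 1/3 ÷ 1/12 = 4 hours.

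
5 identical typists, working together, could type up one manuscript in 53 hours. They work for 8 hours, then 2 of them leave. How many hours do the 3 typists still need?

75 hours

One typist does 1/265 of the job per hour.
After 8 hours with 5 typists, 8/53 is done (45/53 left).
With 3 typists the rate is 3/265, so the rest takes 45/53 ÷ 3/265 = 75 hours.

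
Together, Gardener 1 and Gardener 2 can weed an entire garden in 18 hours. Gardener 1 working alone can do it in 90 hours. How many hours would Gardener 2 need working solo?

45/2 hours

Combined rate is 1/18 per hour.
Known contribution: 1/90 per hour.
So Gardener 2's rate is 1/18 − 1/90 = 2/45, meaning 45/2 hours alone.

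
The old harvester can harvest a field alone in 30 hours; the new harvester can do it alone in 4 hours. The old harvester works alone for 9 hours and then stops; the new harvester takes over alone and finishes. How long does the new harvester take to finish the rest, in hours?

In 9 hours the old harvester does 9/30 = 3/10 of the job, leaving 7/10.
The new harvester works at 1/4 per hour, so finishing takes 7/10 ÷ 1/4 = 14/5 hours.

14/5 hours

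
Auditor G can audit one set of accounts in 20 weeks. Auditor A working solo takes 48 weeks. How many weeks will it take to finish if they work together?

Combined rate: 1/20 + 1/48 = (12 + 5)/240 = 17/240 per week.
Time = 1 ÷ (17/240) = 240/17 weeks.

240/17 weeks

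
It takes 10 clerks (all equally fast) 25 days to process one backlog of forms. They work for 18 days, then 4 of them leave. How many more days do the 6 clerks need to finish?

One clerk does 1/250 of the job per day.
After 18 days with 10 clerks, 18/25 is done (7/25 left).
With 6 clerks the rate is 6/250 = 3/125, so the rest takes 7/25 ÷ 3/125 = 35/3 days.

35/3 days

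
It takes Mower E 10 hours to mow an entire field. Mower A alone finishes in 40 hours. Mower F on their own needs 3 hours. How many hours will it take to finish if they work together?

24/11 hours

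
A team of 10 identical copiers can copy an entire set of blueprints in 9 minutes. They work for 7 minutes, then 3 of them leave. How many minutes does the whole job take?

69/7 minutes

One copier does 1/90 of the job per minute.
After 7 minutes with 10 copiers, 7/9 is done (2/9 left).
With 7 copiers the rate is 7/90, so the rest takes 2/9 ÷ 7/90 = 20/7 minutes.
Total = 7 + 20/7 = 69/7 minutes.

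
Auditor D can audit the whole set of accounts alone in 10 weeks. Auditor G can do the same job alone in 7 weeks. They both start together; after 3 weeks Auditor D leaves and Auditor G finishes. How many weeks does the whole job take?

49/10 weeks

In the first 3 weeks the combined rate is 17/70, so 51/70 of the job is done, leaving 19/70.
After Auditor D leaves the rate is 1/7 per week; the remaining 19/70 takes 19/10 weeks.
Total = 3 + 19/10 = 49/10 weeks.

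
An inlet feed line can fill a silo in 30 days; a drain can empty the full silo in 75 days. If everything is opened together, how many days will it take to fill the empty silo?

50 days

Net rate = 1/30 − 1/75 = (5 − 2)/150 = 3/150 = 1/50 per day.
Filling time = 1 ÷ (1/50) = 50 days.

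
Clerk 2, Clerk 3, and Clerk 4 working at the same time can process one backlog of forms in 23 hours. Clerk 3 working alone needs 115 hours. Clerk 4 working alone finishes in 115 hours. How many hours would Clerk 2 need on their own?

115/3 hours

Combined rate is 1/23 per hour.
Known contribution: 1/115 + 1/115 = (1 + 1)/115 = 2/115 per hour.
So Clerk 2's rate is 1/23 − 2/115 = 3/115, meaning 115/3 hours alone.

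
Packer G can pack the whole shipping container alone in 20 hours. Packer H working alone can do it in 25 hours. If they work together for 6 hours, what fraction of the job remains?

Combined rate: 1/20 + 1/25 = (5 + 4)/100 = 9/100 per hour.
In 6 hours they complete 6·9/100 = 27/50 of the job.
So 23/50 remains.

23/50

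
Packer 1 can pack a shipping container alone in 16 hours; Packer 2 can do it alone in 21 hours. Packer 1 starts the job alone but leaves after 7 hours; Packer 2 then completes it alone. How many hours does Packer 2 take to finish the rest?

189/16 hours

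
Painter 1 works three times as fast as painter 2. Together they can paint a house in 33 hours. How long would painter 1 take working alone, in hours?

44 hours

Let painter 2's rate be r; then painter 1's rate is 3r, so together (3 + 1)r = 4r = 1/33.
Thus r = 1/132 per hour.
Painter 2 alone: 132 hours; painter 1 alone: 44 hours.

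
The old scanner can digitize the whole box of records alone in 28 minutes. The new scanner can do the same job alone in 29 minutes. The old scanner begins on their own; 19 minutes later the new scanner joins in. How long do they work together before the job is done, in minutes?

87/19 minutes

In the first 19 minutes the old scanner alone does 19/28 of the job, leaving 9/28.
Once everyone is working, combined rate: 1/28 + 1/29 = (29 + 28)/812 = 57/812 per minute.
Remaining 9/28 at 57/812 per minute takes 87/19 minutes.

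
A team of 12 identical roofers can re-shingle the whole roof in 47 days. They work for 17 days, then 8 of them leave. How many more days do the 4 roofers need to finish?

One roofer does 1/564 of the job per day.
After 17 days with 12 roofers, 17/47 is done (30/47 left).
With 4 roofers the rate is 4/564 = 1/141, so the rest takes 30/47 ÷ 1/141 = 90 days.

90 days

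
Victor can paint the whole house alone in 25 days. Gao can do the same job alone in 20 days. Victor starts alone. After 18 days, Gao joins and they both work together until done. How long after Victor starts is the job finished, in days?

In the first 18 days Victor alone does 18/25 of the job, leaving 7/25.
Once everyone is working, combined rate: 1/25 + 1/20 = (4 + 5)/100 = 9/100 per day.
Remaining 7/25 at 9/100 per day takes 28/9 days.
Total from the start = 18 + 28/9 = 190/9 days.

190/9 days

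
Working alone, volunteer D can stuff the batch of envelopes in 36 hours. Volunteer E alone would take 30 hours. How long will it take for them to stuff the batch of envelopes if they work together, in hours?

180/11 hours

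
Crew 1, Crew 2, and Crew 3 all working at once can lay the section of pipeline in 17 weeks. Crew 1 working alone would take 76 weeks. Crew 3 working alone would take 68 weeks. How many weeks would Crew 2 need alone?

323/10 weeks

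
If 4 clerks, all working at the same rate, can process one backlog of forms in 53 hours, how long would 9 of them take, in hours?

212/9 hours

Total work is 4·53 = 212 clerk-hours.
With 9 clerks: 212/9 hours.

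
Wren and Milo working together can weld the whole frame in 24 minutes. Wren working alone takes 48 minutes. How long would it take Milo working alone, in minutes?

48 minutes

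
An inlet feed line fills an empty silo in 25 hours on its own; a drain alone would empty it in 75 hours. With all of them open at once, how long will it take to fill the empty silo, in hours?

75/2 hours

Net rate = 1/25 − 1/75 = (3 − 1)/75 = 2/75 per hour.
Filling time = 1 ÷ (2/75) = 75/2 hours.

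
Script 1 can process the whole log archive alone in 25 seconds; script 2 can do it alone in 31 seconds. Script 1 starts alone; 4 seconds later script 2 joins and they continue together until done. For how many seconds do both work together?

In 4 seconds script 1 does 4/25 of the job, leaving 21/25.
Script 1 and script 2 together work at 56/775 per second, so finishing takes 21/25 ÷ 56/775 = 93/8 seconds.

93/8 seconds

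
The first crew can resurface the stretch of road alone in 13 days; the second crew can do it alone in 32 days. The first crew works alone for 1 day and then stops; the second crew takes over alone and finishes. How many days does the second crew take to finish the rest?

384/13 days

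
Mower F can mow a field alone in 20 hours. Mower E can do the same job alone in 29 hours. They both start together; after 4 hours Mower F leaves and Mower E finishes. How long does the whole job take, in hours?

116/5 hours

In the first 4 hours the combined rate is 49/580, so 49/145 of the job is done, leaving 96/145.
After Mower F leaves the rate is 1/29 per hour; the remaining 96/145 takes 96/5 hours.
Total = 4 + 96/5 = 116/5 hours.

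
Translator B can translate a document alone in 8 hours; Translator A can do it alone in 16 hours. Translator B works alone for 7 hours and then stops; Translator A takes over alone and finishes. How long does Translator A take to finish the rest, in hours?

In 7 hours Translator B does 7/8 of the job, leaving 1/8.
Translator A works at 1/16 per hour, so finishing takes 1/8 ÷ 1/16 = 2 hours.

2 hours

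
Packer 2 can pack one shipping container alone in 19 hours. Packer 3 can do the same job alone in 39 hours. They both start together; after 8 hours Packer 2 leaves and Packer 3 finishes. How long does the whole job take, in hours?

In the first 8 hours the combined rate is 58/741, so 464/741 of the job is done, leaving 277/741.
After Packer 2 leaves the rate is 1/39 per hour; the remaining 277/741 takes 277/19 hours.
Total = 8 + 277/19 = 429/19 hours.

429/19 hours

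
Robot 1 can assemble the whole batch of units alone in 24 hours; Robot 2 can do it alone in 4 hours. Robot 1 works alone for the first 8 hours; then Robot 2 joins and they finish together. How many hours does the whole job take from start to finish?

In 8 hours Robot 1 does 8/24 = 1/3 of the job, leaving 2/3.
Robot 1 and Robot 2 together work at 7/24 per hour, so finishing takes 2/3 ÷ 7/24 = 16/7 hours.
Total time = 8 + 16/7 = 72/7 hours.

72/7 hours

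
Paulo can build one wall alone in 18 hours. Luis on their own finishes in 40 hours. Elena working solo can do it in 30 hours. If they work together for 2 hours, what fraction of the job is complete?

41/180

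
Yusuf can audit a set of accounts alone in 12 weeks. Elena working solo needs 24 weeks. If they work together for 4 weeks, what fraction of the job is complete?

Combined rate: 1/12 + 1/24 = (2 + 1)/24 = 3/24 = 1/8 per week.
In 4 weeks they complete 4·1/8 = 1/2 of the job.

1/2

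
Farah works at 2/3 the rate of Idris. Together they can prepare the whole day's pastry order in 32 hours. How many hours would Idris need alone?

Let Idris's rate be r; then Farah's rate is (2/3)r, so together (2/3 + 1)r = (5/3)r = 1/32.
Thus r = 3/160 per hour.
Idris alone: 160/3 hours; Farah alone: 80 hours.

160/3 hours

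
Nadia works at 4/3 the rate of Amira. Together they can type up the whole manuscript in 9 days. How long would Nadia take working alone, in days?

Let Amira's rate be r; then Nadia's rate is (4/3)r, so together (4/3 + 1)r = (7/3)r = 1/9.
Thus r = 1/21 per day.
Amira alone: 21 days; Nadia alone: 63/4 days.

63/4 days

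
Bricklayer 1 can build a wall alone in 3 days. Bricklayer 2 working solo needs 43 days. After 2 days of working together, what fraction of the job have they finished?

Combined rate: 1/3 + 1/43 = (43 + 3)/129 = 46/129 per day.
In 2 days they complete 2·46/129 = 92/129 of the job.

92/129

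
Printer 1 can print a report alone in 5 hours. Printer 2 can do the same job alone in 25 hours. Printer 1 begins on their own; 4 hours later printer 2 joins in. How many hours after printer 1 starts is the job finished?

29/6 hours

In the first 4 hours printer 1 alone does 4/5 of the job, leaving 1/5.
Once everyone is working, combined rate: 1/5 + 1/25 = (5 + 1)/25 = 6/25 per hour.
Remaining 1/5 at 6/25 per hour takes 5/6 hours.
Total from the start = 4 + 5/6 = 29/6 hours.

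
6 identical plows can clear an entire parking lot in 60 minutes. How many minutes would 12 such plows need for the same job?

30 minutes

Total work is 6·60 = 360 plow-minutes.
With 12 plows: 360/12 = 30 minutes.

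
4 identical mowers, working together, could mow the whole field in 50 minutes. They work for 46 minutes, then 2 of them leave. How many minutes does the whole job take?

54 minutes

One mower does 1/200 of the job per minute.
After 46 minutes with 4 mowers, 23/25 is done (2/25 left).
With 2 mowers the rate is 2/200 = 1/100, so the rest takes 2/25 ÷ 1/100 = 8 minutes.
Total = 46 + 8 = 54 minutes.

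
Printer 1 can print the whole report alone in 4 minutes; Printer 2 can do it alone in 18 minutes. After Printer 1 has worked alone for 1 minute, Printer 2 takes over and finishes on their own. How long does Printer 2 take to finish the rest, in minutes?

27/2 minutes

In 1 minute Printer 1 does 1/4 of the job, leaving 3/4.
Printer 2 works at 1/18 per minute, so finishing takes 3/4 ÷ 1/18 = 27/2 minutes.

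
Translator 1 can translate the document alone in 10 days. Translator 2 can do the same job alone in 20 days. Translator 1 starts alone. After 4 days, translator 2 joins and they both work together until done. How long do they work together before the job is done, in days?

4 days

In the first 4 days translator 1 alone does 4/10 = 2/5 of the job, leaving 3/5.
Once everyone is working, combined rate: 1/10 + 1/20 = (2 + 1)/20 = 3/20 per day.
Remaining 3/5 at 3/20 per day takes 4 days.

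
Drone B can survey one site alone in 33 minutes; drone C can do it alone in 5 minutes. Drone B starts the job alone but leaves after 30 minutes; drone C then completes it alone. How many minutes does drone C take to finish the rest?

5/11 minutes

In 30 minutes drone B does 30/33 = 10/11 of the job, leaving 1/11.
Drone C works at 1/5 per minute, so finishing takes 1/11 ÷ 1/5 = 5/11 minutes.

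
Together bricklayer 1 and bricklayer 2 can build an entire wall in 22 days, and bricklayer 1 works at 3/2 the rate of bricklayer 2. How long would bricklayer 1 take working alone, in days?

110/3 days

Let bricklayer 2's rate be r; then bricklayer 1's rate is (3/2)r, so together (3/2 + 1)r = (5/2)r = 1/22.
Thus r = 1/55 per day.
Bricklayer 2 alone: 55 days; bricklayer 1 alone: 110/3 days.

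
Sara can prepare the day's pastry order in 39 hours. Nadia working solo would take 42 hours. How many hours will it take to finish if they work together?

182/9 hours

With two workers the combined time is the product over the sum: 39·42/(39+42) = 1638/81 = 182/9 hours.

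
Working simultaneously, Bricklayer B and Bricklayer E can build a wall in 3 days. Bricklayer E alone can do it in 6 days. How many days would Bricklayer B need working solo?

6 days

Combined rate is 1/3 per day.
Known contribution: 1/6 per day.
So Bricklayer B's rate is 1/3 − 1/6 = 1/6, meaning 6 days alone.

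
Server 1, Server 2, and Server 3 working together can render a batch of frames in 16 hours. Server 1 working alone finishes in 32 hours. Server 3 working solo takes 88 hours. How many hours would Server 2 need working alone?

352/7 hours

Combined rate is 1/16 per hour.
Known contribution: 1/32 + 1/88 = (11 + 4)/352 = 15/352 per hour.
So Server 2's rate is 1/16 − 15/352 = 7/352, meaning 352/7 hours alone.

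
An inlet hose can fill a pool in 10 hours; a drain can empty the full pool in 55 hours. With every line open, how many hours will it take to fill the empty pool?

Net rate = 1/10 − 1/55 = (11 − 2)/110 = 9/110 per hour.
Filling time = 1 ÷ (9/110) = 110/9 hours.

110/9 hours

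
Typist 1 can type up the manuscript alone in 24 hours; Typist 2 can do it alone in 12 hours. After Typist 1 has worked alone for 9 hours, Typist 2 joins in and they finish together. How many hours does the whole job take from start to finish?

14 hours

In 9 hours Typist 1 does 9/24 = 3/8 of the job, leaving 5/8.
Typist 1 and Typist 2 together work at 1/8 per hour, so finishing takes 5/8 ÷ 1/8 = 5 hours.
Total time = 9 + 5 = 14 hours.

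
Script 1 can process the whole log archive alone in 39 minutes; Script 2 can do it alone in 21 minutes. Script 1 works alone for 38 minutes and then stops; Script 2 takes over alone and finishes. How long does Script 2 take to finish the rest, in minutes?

7/13 minutes

In 38 minutes Script 1 does 38/39 of the job, leaving 1/39.
Script 2 works at 1/21 per minute, so finishing takes 1/39 ÷ 1/21 = 7/13 minutes.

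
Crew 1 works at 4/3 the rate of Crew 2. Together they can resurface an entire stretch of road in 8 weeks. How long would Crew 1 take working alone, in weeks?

14 weeks

Let Crew 2's rate be r; then Crew 1's rate is (4/3)r, so together (4/3 + 1)r = (7/3)r = 1/8.
Thus r = 3/56 per week.
Crew 2 alone: 56/3 weeks; Crew 1 alone: 14 weeks.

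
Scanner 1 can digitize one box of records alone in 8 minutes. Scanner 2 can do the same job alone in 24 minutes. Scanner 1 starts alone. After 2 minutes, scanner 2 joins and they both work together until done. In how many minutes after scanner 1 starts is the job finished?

13/2 minutes

In the first 2 minutes scanner 1 alone does 2/8 = 1/4 of the job, leaving 3/4.
Once everyone is working, combined rate: 1/8 + 1/24 = (3 + 1)/24 = 4/24 = 1/6 per minute.
Remaining 3/4 at 1/6 per minute takes 9/2 minutes.
Total from the start = 2 + 9/2 = 13/2 minutes.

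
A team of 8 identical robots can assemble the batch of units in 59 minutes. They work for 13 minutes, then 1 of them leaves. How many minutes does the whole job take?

459/7 minutes

One robot does 1/472 of the job per minute.
After 13 minutes with 8 robots, 13/59 is done (46/59 left).
With 7 robots the rate is 7/472, so the rest takes 46/59 ÷ 7/472 = 368/7 minutes.
Total = 13 + 368/7 = 459/7 minutes.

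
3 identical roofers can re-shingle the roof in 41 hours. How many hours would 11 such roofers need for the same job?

123/11 hours

Total work is 3·41 = 123 roofer-hours.
With 11 roofers: 123/11 hours.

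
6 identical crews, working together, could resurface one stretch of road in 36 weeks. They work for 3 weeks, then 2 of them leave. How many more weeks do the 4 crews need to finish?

One crew does 1/216 of the job per week.
After 3 weeks with 6 crews, 1/12 is done (11/12 left).
With 4 crews the rate is 4/216 = 1/54, so the rest takes 11/12 ÷ 1/54 = 99/2 weeks.

99/2 weeks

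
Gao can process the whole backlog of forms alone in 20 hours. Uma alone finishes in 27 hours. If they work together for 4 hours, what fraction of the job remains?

88/135

Combined rate: 1/20 + 1/27 = (27 + 20)/540 = 47/540 per hour.
In 4 hours they complete 4·47/540 = 47/135 of the job.
So 88/135 remains.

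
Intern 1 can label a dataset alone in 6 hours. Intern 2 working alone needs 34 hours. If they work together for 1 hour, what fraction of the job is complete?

10/51

Combined rate: 1/6 + 1/34 = (17 + 3)/102 = 20/102 = 10/51 per hour.
In 1 hour they complete 1·10/51 = 10/51 of the job.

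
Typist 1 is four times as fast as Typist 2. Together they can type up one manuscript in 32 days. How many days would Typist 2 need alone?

Let Typist 2's rate be r; then Typist 1's rate is 4r, so together (4 + 1)r = 5r = 1/32.
Thus r = 1/160 per day.
Typist 2 alone: 160 days; Typist 1 alone: 40 days.

160 days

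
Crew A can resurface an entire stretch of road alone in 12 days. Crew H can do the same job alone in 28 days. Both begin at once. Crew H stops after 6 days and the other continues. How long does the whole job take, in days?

66/7 days

In the first 6 days the combined rate is 5/42, so 5/7 of the job is done, leaving 2/7.
After Crew H leaves the rate is 1/12 per day; the remaining 2/7 takes 24/7 days.
Total = 6 + 24/7 = 66/7 days.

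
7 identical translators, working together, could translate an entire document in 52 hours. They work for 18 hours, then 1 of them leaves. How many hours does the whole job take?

173/3 hours

One translator does 1/364 of the job per hour.
After 18 hours with 7 translators, 9/26 is done (17/26 left).
With 6 translators the rate is 6/364 = 3/182, so the rest takes 17/26 ÷ 3/182 = 119/3 hours.
Total = 18 + 119/3 = 173/3 hours.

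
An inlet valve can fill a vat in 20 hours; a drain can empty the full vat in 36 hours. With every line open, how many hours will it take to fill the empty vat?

Net rate = 1/20 − 1/36 = (9 − 5)/180 = 4/180 = 1/45 per hour.
Filling time = 1 ÷ (1/45) = 45 hours.

45 hours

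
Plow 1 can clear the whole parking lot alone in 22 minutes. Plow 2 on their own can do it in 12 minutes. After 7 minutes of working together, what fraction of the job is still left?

Combined rate: 1/22 + 1/12 = (6 + 11)/132 = 17/132 per minute.
In 7 minutes they complete 7·17/132 = 119/132 of the job.
So 13/132 remains.

13/132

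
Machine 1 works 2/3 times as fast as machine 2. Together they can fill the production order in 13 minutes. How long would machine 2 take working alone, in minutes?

Let machine 2's rate be r; then machine 1's rate is (2/3)r, so together (2/3 + 1)r = (5/3)r = 1/13.
Thus r = 3/65 per minute.
Machine 2 alone: 65/3 minutes; machine 1 alone: 65/2 minutes.

65/3 minutes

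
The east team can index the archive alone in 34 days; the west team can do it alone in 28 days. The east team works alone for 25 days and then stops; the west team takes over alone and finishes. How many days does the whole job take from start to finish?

551/17 days

In 25 days the east team does 25/34 of the job, leaving 9/34.
The west team works at 1/28 per day, so finishing takes 9/34 ÷ 1/28 = 126/17 days.
Total time = 25 + 126/17 = 551/17 days.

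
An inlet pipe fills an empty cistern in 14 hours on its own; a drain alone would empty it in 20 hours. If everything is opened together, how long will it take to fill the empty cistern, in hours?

140/3 hours

Net rate = 1/14 − 1/20 = (10 − 7)/140 = 3/140 per hour.
Filling time = 1 ÷ (3/140) = 140/3 hours.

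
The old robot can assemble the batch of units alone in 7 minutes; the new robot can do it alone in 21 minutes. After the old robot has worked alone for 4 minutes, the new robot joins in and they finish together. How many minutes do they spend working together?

9/4 minutes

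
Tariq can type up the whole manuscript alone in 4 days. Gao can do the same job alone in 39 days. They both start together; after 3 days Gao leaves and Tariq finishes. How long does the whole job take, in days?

48/13 days

In the first 3 days the combined rate is 43/156, so 43/52 of the job is done, leaving 9/52.
After Gao leaves the rate is 1/4 per day; the remaining 9/52 takes 9/13 days.
Total = 3 + 9/13 = 48/13 days.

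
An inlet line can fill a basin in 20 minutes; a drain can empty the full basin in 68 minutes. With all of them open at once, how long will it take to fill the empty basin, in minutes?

Net rate = 1/20 − 1/68 = (17 − 5)/340 = 12/340 = 3/85 per minute.
Filling time = 1 ÷ (3/85) = 85/3 minutes.

85/3 minutes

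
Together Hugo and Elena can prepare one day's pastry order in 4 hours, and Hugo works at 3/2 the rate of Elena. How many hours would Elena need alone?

10 hours

Let Elena's rate be r; then Hugo's rate is (3/2)r, so together (3/2 + 1)r = (5/2)r = 1/4.
Thus r = 1/10 per hour.
Elena alone: 10 hours; Hugo alone: 20/3 hours.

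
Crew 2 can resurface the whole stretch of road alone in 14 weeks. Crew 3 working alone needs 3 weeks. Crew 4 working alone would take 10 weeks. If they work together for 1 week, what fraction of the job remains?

52/105

Combined rate: 1/14 + 1/3 + 1/10 = (15 + 70 + 21)/210 = 106/210 = 53/105 per week.
In 1 week they complete 1·53/105 = 53/105 of the job.
So 52/105 remains.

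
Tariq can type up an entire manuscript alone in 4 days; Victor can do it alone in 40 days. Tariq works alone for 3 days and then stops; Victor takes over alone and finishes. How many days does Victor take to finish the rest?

In 3 days Tariq does 3/4 of the job, leaving 1/4.
Victor works at 1/40 per day, so finishing takes 1/4 ÷ 1/40 = 10 days.

10 days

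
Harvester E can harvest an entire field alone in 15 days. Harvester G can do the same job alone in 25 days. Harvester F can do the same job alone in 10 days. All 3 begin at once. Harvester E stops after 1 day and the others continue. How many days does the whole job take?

20/3 days

In the first 1 day the combined rate is 31/150, so 31/150 of the job is done, leaving 119/150.
After harvester E leaves the rate is 7/50 per day; the remaining 119/150 takes 17/3 days.
Total = 1 + 17/3 = 20/3 days.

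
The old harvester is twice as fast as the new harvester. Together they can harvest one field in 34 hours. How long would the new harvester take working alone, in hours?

Let the new harvester's rate be r; then the old harvester's rate is 2r, so together (2 + 1)r = 3r = 1/34.
Thus r = 1/102 per hour.
The new harvester alone: 102 hours; the old harvester alone: 51 hours.

102 hours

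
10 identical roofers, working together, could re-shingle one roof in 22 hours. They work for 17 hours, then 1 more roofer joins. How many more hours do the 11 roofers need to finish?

50/11 hours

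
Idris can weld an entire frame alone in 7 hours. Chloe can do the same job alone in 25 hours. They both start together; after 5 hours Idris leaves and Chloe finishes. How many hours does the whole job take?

50/7 hours

In the first 5 hours the combined rate is 32/175, so 32/35 of the job is done, leaving 3/35.
After Idris leaves the rate is 1/25 per hour; the remaining 3/35 takes 15/7 hours.
Total = 5 + 15/7 = 50/7 hours.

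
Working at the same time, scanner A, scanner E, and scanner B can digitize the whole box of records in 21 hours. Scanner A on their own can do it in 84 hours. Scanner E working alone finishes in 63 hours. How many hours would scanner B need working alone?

Combined rate is 1/21 per hour.
Known contribution: 1/84 + 1/63 = (3 + 4)/252 = 7/252 = 1/36 per hour.
So scanner B's rate is 1/21 − 1/36 = 5/252, meaning 252/5 hours alone.

252/5 hours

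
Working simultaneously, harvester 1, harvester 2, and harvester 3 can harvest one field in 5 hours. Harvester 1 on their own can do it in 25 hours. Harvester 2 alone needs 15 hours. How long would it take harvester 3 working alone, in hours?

75/7 hours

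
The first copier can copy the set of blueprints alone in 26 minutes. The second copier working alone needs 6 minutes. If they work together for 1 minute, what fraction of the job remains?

31/39

Combined rate: 1/26 + 1/6 = (3 + 13)/78 = 16/78 = 8/39 per minute.
In 1 minute they complete 1·8/39 = 8/39 of the job.
So 31/39 remains.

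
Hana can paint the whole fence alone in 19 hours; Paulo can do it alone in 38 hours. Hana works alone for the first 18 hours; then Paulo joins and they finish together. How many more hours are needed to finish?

In 18 hours Hana does 18/19 of the job, leaving 1/19.
Hana and Paulo together work at 3/38 per hour, so finishing takes 1/19 ÷ 3/38 = 2/3 hours.

2/3 hours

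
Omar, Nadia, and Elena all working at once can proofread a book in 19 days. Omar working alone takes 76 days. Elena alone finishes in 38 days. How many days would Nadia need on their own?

76 days

Combined rate is 1/19 per day.
Known contribution: 1/76 + 1/38 = (1 + 2)/76 = 3/76 per day.
So Nadia's rate is 1/19 − 3/76 = 1/76, meaning 76 days alone.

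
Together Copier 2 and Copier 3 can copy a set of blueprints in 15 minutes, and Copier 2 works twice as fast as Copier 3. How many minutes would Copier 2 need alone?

45/2 minutes

Let Copier 3's rate be r; then Copier 2's rate is 2r, so together (2 + 1)r = 3r = 1/15.
Thus r = 1/45 per minute.
Copier 3 alone: 45 minutes; Copier 2 alone: 45/2 minutes.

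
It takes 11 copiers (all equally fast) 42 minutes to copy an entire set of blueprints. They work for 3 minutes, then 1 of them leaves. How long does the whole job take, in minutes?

One copier does 1/462 of the job per minute.
After 3 minutes with 11 copiers, 1/14 is done (13/14 left).
With 10 copiers the rate is 10/462 = 5/231, so the rest takes 13/14 ÷ 5/231 = 429/10 minutes.
Total = 3 + 429/10 = 459/10 minutes.

459/10 minutes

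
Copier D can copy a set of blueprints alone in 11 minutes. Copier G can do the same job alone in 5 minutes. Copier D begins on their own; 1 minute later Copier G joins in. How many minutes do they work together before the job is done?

In the first 1 minute Copier D alone does 1/11 of the job, leaving 10/11.
Once everyone is working, combined rate: 1/11 + 1/5 = (5 + 11)/55 = 16/55 per minute.
Remaining 10/11 at 16/55 per minute takes 25/8 minutes.

25/8 minutes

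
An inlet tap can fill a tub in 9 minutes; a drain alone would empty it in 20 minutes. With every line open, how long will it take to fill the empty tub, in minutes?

180/11 minutes

Net rate = 1/9 − 1/20 = (20 − 9)/180 = 11/180 per minute.
Filling time = 1 ÷ (11/180) = 180/11 minutes.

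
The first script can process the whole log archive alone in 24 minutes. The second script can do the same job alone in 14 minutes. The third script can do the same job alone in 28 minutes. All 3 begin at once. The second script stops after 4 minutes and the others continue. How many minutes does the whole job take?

120/13 minutes

In the first 4 minutes the combined rate is 25/168, so 25/42 of the job is done, leaving 17/42.
After the second script leaves the rate is 13/168 per minute; the remaining 17/42 takes 68/13 minutes.
Total = 4 + 68/13 = 120/13 minutes.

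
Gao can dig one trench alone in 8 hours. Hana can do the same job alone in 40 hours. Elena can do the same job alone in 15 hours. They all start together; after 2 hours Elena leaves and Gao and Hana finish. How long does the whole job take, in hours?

In the first 2 hours the combined rate is 13/60, so 13/30 of the job is done, leaving 17/30.
After Elena leaves the rate is 3/20 per hour; the remaining 17/30 takes 34/9 hours.
Total = 2 + 34/9 = 52/9 hours.

52/9 hours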